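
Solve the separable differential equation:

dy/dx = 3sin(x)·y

Separating variables and integrating:
ln|y| = -3cos(x) + C

General solution: y = Ce^(-3cos(x))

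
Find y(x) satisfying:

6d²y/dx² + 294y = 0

Characteristic equation: 6r² + 294 = 0
Divide by 6: r² + 49 = 0
Roots: r = ±7i (complex conjugates)
General solution: y = C₁cos(7x) + C₂sin(7x)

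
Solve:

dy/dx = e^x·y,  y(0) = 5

General solution: y = Ce^(e^x)
Applying IC y(0) = 5:
Particular solution: y = 5e^(e^x - 1)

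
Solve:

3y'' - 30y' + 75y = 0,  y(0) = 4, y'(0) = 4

General solution: y = (C₁ + C₂x)e^(5x)
Repeated root r = 5
Applying ICs: C₁ = 4, C₂ = -16
Particular solution: y = (4 - 16x)e^(5x)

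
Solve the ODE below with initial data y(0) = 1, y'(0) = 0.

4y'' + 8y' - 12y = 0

General solution: y = C₁e^x + C₂e^(-3x)
Applying ICs: C₁ = 3/4, C₂ = 1/4
Particular solution: y = (3/4)e^x + (1/4)e^(-3x)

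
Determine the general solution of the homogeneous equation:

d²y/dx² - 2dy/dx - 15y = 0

Characteristic equation: r² - 2r - 15 = 0
Roots: r = 5, -3 (distinct real)
General solution: y = C₁e^(5x) + C₂e^(-3x)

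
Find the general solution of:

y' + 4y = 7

Using integrating factor method:

General solution: y = 7/4 + Ce^(-4x)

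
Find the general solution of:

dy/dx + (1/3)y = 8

Using integrating factor method:

General solution: y = 24 + Ce^(-x/3)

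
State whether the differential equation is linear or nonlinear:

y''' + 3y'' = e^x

Linear (y and its derivatives appear to the first power only, no products of y terms)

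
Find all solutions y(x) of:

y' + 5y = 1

Using integrating factor method:

General solution: y = 1/5 + Ce^(-5x)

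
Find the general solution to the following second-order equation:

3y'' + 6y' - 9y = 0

Characteristic equation: 3r² + 6r - 9 = 0
Divide by 3: r² + 2r - 3 = 0
Roots: r = 1, -3 (distinct real)
General solution: y = C₁e^x + C₂e^(-3x)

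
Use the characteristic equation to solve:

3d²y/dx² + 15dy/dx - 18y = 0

Characteristic equation: 3r² + 15r - 18 = 0
Divide by 3: r² + 5r - 6 = 0
Roots: r = 1, -6 (distinct real)
General solution: y = C₁e^x + C₂e^(-6x)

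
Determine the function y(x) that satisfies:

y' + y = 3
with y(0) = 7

General solution: y = 3 + Ce^(-x)
Applying y(0) = 7: C = 7 - 3 = 4
Particular solution: y = 3 + 4e^(-x)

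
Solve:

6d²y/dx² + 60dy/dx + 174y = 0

Characteristic equation: 6r² + 60r + 174 = 0
Divide by 6: r² + 10r + 29 = 0
Roots: r = -5 ± 2i (complex conjugates)
General solution: y = e^(-5x)(C₁cos(2x) + C₂sin(2x))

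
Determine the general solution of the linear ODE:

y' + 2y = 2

Using integrating factor method:

General solution: y = 1 + Ce^(-2x)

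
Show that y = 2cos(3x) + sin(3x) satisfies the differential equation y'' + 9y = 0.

Verification:
y'' = -18cos(3x) - 9sin(3x)
y'' + 9y = 0 ✓

Yes, it is a solution.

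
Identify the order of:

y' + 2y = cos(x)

The order is 1 (highest derivative is of order 1).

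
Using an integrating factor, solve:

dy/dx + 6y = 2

Using integrating factor method:

General solution: y = 1/3 + Ce^(-6x)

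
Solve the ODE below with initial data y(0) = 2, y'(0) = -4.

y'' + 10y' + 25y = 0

General solution: y = (C₁ + C₂x)e^(-5x)
Repeated root r = -5
Applying ICs: C₁ = 2, C₂ = 6
Particular solution: y = (2 + 6x)e^(-5x)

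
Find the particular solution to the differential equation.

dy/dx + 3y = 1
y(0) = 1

General solution: y = 1/3 + Ce^(-3x)
Applying y(0) = 1: C = 1 - 1/3 = 2/3
Particular solution: y = 1/3 + (2/3)e^(-3x)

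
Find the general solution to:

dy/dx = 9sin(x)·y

Separating variables and integrating:
ln|y| = -9cos(x) + C

General solution: y = Ce^(-9cos(x))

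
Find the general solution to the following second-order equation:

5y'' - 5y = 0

Characteristic equation: 5r² - 5 = 0
Divide by 5: r² - 1 = 0
Roots: r = 1, -1 (distinct real)
General solution: y = C₁e^x + C₂e^(-x)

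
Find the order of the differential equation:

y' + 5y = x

The order is 1 (highest derivative is of order 1).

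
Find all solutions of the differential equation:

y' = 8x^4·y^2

Separating variables and integrating:
-1/y = 8x^5/5 + C

General solution: y^-1 = (-8/5)x^5 + C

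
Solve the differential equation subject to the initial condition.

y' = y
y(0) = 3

General solution: y = Ce^x
Applying IC y(0) = 3:
Particular solution: y = 3e^x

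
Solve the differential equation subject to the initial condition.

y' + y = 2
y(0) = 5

General solution: y = 2 + Ce^(-x)
Applying y(0) = 5: C = 5 - 2 = 3
Particular solution: y = 2 + 3e^(-x)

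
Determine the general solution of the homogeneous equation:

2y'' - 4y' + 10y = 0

Characteristic equation: 2r² - 4r + 10 = 0
Divide by 2: r² - 2r + 5 = 0
Roots: r = 1 ± 2i (complex conjugates)
General solution: y = e^x(C₁cos(2x) + C₂sin(2x))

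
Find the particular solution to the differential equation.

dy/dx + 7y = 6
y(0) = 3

General solution: y = 6/7 + Ce^(-7x)
Applying y(0) = 3: C = 3 - 6/7 = 15/7
Particular solution: y = 6/7 + (15/7)e^(-7x)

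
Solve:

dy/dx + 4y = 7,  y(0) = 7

General solution: y = 7/4 + Ce^(-4x)
Applying y(0) = 7: C = 7 - 7/4 = 21/4
Particular solution: y = 7/4 + (21/4)e^(-4x)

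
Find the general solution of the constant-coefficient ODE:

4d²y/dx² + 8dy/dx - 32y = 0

Characteristic equation: 4r² + 8r - 32 = 0
Divide by 4: r² + 2r - 8 = 0
Roots: r = 2, -4 (distinct real)
General solution: y = C₁e^(2x) + C₂e^(-4x)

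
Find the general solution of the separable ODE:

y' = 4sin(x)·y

Separating variables and integrating:
ln|y| = -4cos(x) + C

General solution: y = Ce^(-4cos(x))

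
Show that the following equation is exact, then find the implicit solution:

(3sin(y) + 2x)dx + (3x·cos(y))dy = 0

Verify exactness: ∂M/∂y = ∂N/∂x ✓
Find F(x,y) such that ∂F/∂x = M, ∂F/∂y = N
Solution: 3x·sin(y) + x² = C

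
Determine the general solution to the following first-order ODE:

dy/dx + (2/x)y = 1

Using integrating factor method:

General solution: y = (1/3)x + Cx^(-2)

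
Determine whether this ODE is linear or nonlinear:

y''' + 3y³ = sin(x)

Nonlinear (y³ term)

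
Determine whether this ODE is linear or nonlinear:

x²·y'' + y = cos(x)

Linear (y and its derivatives appear to the first power only, no products of y terms)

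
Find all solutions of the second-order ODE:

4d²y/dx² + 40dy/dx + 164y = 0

Characteristic equation: 4r² + 40r + 164 = 0
Divide by 4: r² + 10r + 41 = 0
Roots: r = -5 ± 4i (complex conjugates)
General solution: y = e^(-5x)(C₁cos(4x) + C₂sin(4x))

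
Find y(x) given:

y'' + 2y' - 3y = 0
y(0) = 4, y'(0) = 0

General solution: y = C₁e^x + C₂e^(-3x)
Applying ICs: C₁ = 3, C₂ = 1
Particular solution: y = 3e^x + e^(-3x)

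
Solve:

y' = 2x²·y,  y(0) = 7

General solution: y = Ce^(2x³/3)
Applying IC y(0) = 7:
Particular solution: y = 7e^(2x³/3)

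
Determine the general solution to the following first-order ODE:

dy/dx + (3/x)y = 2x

Using integrating factor method:

General solution: y = (2/5)x^2 + Cx^(-3)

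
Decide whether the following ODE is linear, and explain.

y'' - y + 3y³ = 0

Nonlinear (y³ term)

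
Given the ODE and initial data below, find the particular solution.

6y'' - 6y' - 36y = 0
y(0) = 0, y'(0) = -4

General solution: y = C₁e^(3x) + C₂e^(-2x)
Applying ICs: C₁ = -4/5, C₂ = 4/5
Particular solution: y = -(4/5)e^(3x) + (4/5)e^(-2x)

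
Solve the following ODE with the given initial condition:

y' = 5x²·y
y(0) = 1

General solution: y = Ce^(5x³/3)
Applying IC y(0) = 1:
Particular solution: y = e^(5x³/3)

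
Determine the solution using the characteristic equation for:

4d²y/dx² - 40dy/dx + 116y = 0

Characteristic equation: 4r² - 40r + 116 = 0
Divide by 4: r² - 10r + 29 = 0
Roots: r = 5 ± 2i (complex conjugates)
General solution: y = e^(5x)(C₁cos(2x) + C₂sin(2x))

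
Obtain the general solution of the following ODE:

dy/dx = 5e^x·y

Separating variables and integrating:
ln|y| = 5e^x + C

General solution: y = Ce^(5e^x)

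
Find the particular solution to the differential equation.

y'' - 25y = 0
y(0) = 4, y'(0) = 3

General solution: y = C₁e^(5x) + C₂e^(-5x)
Applying ICs: C₁ = 23/10, C₂ = 17/10
Particular solution: y = (23/10)e^(5x) + (17/10)e^(-5x)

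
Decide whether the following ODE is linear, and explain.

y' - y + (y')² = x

Nonlinear ((y')² term)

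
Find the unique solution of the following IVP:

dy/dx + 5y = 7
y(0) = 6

General solution: y = 7/5 + Ce^(-5x)
Applying y(0) = 6: C = 6 - 7/5 = 23/5
Particular solution: y = 7/5 + (23/5)e^(-5x)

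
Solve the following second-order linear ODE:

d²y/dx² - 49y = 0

Characteristic equation: r² - 49 = 0
Roots: r = 7, -7 (distinct real)
General solution: y = C₁e^(7x) + C₂e^(-7x)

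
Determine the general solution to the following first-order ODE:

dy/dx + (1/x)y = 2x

Using integrating factor method:

General solution: y = (2/3)x^2 + C/x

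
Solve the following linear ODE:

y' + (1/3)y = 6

Using integrating factor method:

General solution: y = 18 + Ce^(-x/3)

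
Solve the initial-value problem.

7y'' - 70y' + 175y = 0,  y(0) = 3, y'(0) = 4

General solution: y = (C₁ + C₂x)e^(5x)
Repeated root r = 5
Applying ICs: C₁ = 3, C₂ = -11
Particular solution: y = (3 - 11x)e^(5x)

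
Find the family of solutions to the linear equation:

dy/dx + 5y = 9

Using integrating factor method:

General solution: y = 9/5 + Ce^(-5x)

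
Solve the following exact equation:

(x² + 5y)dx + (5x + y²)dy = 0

Verify exactness: ∂M/∂y = ∂N/∂x ✓
Find F(x,y) such that ∂F/∂x = M, ∂F/∂y = N
Solution: x³/3 + 5xy + y³/3 = C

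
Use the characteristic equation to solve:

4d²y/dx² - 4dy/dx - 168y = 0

Characteristic equation: 4r² - 4r - 168 = 0
Divide by 4: r² - r - 42 = 0
Roots: r = 7, -6 (distinct real)
General solution: y = C₁e^(7x) + C₂e^(-6x)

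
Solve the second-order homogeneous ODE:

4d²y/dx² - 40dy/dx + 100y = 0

Characteristic equation: 4r² - 40r + 100 = 0
Divide by 4: r² - 10r + 25 = 0
Factored: (r - 5)² = 0
Repeated root: r = 5
General solution: y = (C₁ + C₂x)e^(5x)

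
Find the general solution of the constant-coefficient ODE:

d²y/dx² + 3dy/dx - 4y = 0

Characteristic equation: r² + 3r - 4 = 0
Roots: r = 1, -4 (distinct real)
General solution: y = C₁e^x + C₂e^(-4x)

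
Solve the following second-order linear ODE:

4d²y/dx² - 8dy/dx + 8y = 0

Characteristic equation: 4r² - 8r + 8 = 0
Divide by 4: r² - 2r + 2 = 0
Roots: r = 1 ± i (complex conjugates)
General solution: y = e^x(C₁cos(x) + C₂sin(x))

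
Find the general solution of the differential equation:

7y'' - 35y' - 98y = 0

Characteristic equation: 7r² - 35r - 98 = 0
Divide by 7: r² - 5r - 14 = 0
Roots: r = 7, -2 (distinct real)
General solution: y = C₁e^(7x) + C₂e^(-2x)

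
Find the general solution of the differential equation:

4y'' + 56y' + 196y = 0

Characteristic equation: 4r² + 56r + 196 = 0
Divide by 4: r² + 14r + 49 = 0
Factored: (r + 7)² = 0
Repeated root: r = -7
General solution: y = (C₁ + C₂x)e^(-7x)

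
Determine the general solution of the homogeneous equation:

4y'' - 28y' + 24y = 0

Characteristic equation: 4r² - 28r + 24 = 0
Divide by 4: r² - 7r + 6 = 0
Roots: r = 1, 6 (distinct real)
General solution: y = C₁e^x + C₂e^(6x)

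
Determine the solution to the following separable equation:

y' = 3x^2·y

Separating variables and integrating:
ln|y| = x^3 + C

General solution: y = Ce^(x^3)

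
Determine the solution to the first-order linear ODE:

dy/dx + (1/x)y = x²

Using integrating factor method:

General solution: y = (1/4)x^3 + C/x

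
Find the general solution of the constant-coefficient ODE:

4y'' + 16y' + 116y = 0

Characteristic equation: 4r² + 16r + 116 = 0
Divide by 4: r² + 4r + 29 = 0
Roots: r = -2 ± 5i (complex conjugates)
General solution: y = e^(-2x)(C₁cos(5x) + C₂sin(5x))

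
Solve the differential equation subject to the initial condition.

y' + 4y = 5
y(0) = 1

General solution: y = 5/4 + Ce^(-4x)
Applying y(0) = 1: C = 1 - 5/4 = -1/4
Particular solution: y = 5/4 - (1/4)e^(-4x)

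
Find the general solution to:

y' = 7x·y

Separating variables and integrating:
ln|y| = 7x^2/2 + C

General solution: y = Ce^(7x^2/2)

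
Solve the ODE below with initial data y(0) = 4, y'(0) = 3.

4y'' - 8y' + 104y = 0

General solution: y = e^x(C₁cos(5x) + C₂sin(5x))
Complex roots r = 1 ± 5i
Applying ICs: C₁ = 4, C₂ = -1/5
Particular solution: y = e^x(4cos(5x) - (1/5)sin(5x))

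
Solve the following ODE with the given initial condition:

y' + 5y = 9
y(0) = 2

General solution: y = 9/5 + Ce^(-5x)
Applying y(0) = 2: C = 2 - 9/5 = 1/5
Particular solution: y = 9/5 + (1/5)e^(-5x)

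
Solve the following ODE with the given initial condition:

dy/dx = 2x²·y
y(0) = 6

General solution: y = Ce^(2x³/3)
Applying IC y(0) = 6:
Particular solution: y = 6e^(2x³/3)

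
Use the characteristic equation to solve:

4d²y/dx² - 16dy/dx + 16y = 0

Characteristic equation: 4r² - 16r + 16 = 0
Divide by 4: r² - 4r + 4 = 0
Factored: (r - 2)² = 0
Repeated root: r = 2
General solution: y = (C₁ + C₂x)e^(2x)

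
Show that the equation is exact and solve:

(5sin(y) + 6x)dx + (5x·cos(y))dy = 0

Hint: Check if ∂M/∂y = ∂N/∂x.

Verify exactness: ∂M/∂y = ∂N/∂x ✓
Find F(x,y) such that ∂F/∂x = M, ∂F/∂y = N
Solution: 5x·sin(y) + 3x² = C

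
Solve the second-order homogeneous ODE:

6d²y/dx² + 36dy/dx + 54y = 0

Characteristic equation: 6r² + 36r + 54 = 0
Divide by 6: r² + 6r + 9 = 0
Factored: (r + 3)² = 0
Repeated root: r = -3
General solution: y = (C₁ + C₂x)e^(-3x)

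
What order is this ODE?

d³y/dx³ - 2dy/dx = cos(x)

The order is 3 (highest derivative is of order 3).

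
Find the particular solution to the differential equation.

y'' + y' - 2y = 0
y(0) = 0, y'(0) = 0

General solution: y = C₁e^x + C₂e^(-2x)
Applying ICs: C₁ = 0, C₂ = 0
Particular solution: y = 0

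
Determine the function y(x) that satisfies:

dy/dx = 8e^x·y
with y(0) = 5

General solution: y = Ce^(8e^x)
Applying IC y(0) = 5:
Particular solution: y = 5e^(8(e^x - 1))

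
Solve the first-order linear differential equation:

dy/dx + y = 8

Using integrating factor method:

General solution: y = 8 + Ce^(-x)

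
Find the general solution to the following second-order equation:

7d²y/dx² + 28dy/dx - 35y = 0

Characteristic equation: 7r² + 28r - 35 = 0
Divide by 7: r² + 4r - 5 = 0
Roots: r = 1, -5 (distinct real)
General solution: y = C₁e^x + C₂e^(-5x)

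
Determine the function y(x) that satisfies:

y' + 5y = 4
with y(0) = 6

General solution: y = 4/5 + Ce^(-5x)
Applying y(0) = 6: C = 6 - 4/5 = 26/5
Particular solution: y = 4/5 + (26/5)e^(-5x)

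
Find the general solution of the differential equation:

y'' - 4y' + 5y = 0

Characteristic equation: r² - 4r + 5 = 0
Roots: r = 2 ± i (complex conjugates)
General solution: y = e^(2x)(C₁cos(x) + C₂sin(x))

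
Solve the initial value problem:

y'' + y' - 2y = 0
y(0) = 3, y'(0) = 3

General solution: y = C₁e^x + C₂e^(-2x)
Applying ICs: C₁ = 3, C₂ = 0
Particular solution: y = 3e^x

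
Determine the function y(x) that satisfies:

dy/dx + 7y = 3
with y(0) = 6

General solution: y = 3/7 + Ce^(-7x)
Applying y(0) = 6: C = 6 - 3/7 = 39/7
Particular solution: y = 3/7 + (39/7)e^(-7x)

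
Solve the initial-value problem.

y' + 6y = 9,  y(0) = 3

General solution: y = 3/2 + Ce^(-6x)
Applying y(0) = 3: C = 3 - 3/2 = 3/2
Particular solution: y = 3/2 + (3/2)e^(-6x)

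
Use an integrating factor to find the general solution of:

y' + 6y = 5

Using integrating factor method:

General solution: y = 5/6 + Ce^(-6x)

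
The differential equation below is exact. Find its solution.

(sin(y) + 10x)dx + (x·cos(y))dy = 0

Verify exactness: ∂M/∂y = ∂N/∂x ✓
Find F(x,y) such that ∂F/∂x = M, ∂F/∂y = N
Solution: x·sin(y) + 5x² = C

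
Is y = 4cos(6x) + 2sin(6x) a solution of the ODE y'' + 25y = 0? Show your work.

Verification:
y'' = -144cos(6x) - 72sin(6x)
y'' + 25y ≠ 0 (frequency mismatch: got 36 instead of 25)

No, it is not a solution.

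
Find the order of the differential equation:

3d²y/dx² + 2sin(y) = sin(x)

The order is 2 (highest derivative is of order 2).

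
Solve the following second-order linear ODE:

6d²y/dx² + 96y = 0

Characteristic equation: 6r² + 96 = 0
Divide by 6: r² + 16 = 0
Roots: r = ±4i (complex conjugates)
General solution: y = C₁cos(4x) + C₂sin(4x)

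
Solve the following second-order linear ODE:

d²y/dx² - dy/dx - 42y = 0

Characteristic equation: r² - r - 42 = 0
Roots: r = 7, -6 (distinct real)
General solution: y = C₁e^(7x) + C₂e^(-6x)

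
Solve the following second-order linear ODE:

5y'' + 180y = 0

Characteristic equation: 5r² + 180 = 0
Divide by 5: r² + 36 = 0
Roots: r = ±6i (complex conjugates)
General solution: y = C₁cos(6x) + C₂sin(6x)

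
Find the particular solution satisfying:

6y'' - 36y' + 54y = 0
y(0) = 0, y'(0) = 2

General solution: y = (C₁ + C₂x)e^(3x)
Repeated root r = 3
Applying ICs: C₁ = 0, C₂ = 2
Particular solution: y = 2xe^(3x)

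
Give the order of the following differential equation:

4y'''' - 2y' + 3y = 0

The order is 4 (highest derivative is of order 4).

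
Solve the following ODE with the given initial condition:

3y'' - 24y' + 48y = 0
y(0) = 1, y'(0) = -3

General solution: y = (C₁ + C₂x)e^(4x)
Repeated root r = 4
Applying ICs: C₁ = 1, C₂ = -7
Particular solution: y = (1 - 7x)e^(4x)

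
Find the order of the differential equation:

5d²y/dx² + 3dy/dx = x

The order is 2 (highest derivative is of order 2).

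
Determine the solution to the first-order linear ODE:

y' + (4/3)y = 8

Using integrating factor method:

General solution: y = 6 + Ce^(-4x/3)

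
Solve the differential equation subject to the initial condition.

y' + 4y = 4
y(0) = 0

General solution: y = 1 + Ce^(-4x)
Applying y(0) = 0: C = 0 - 1 = -1
Particular solution: y = 1 - e^(-4x)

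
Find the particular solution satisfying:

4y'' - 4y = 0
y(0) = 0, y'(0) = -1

General solution: y = C₁e^x + C₂e^(-x)
Applying ICs: C₁ = -1/2, C₂ = 1/2
Particular solution: y = -(1/2)e^x + (1/2)e^(-x)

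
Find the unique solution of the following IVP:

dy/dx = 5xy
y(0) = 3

General solution: y = Ce^(5x²/2)
Applying IC y(0) = 3:
Particular solution: y = 3e^(5x²/2)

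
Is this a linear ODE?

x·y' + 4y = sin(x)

Yes. Linear (y and its derivatives appear to the first power only, no products of y terms)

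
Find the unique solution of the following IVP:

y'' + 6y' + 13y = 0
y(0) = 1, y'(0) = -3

General solution: y = e^(-3x)(C₁cos(2x) + C₂sin(2x))
Complex roots r = -3 ± 2i
Applying ICs: C₁ = 1, C₂ = 0
Particular solution: y = e^(-3x)(cos(2x))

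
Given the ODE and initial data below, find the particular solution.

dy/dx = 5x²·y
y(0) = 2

General solution: y = Ce^(5x³/3)
Applying IC y(0) = 2:
Particular solution: y = 2e^(5x³/3)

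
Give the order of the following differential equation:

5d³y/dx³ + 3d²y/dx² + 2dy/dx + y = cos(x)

The order is 3 (highest derivative is of order 3).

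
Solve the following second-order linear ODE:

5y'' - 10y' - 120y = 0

Characteristic equation: 5r² - 10r - 120 = 0
Divide by 5: r² - 2r - 24 = 0
Roots: r = 6, -4 (distinct real)
General solution: y = C₁e^(6x) + C₂e^(-4x)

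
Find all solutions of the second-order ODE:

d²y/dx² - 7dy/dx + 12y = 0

Characteristic equation: r² - 7r + 12 = 0
Roots: r = 4, 3 (distinct real)
General solution: y = C₁e^(4x) + C₂e^(3x)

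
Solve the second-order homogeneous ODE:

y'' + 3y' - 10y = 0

Characteristic equation: r² + 3r - 10 = 0
Roots: r = 2, -5 (distinct real)
General solution: y = C₁e^(2x) + C₂e^(-5x)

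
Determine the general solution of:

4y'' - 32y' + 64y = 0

Characteristic equation: 4r² - 32r + 64 = 0
Divide by 4: r² - 8r + 16 = 0
Factored: (r - 4)² = 0
Repeated root: r = 4
General solution: y = (C₁ + C₂x)e^(4x)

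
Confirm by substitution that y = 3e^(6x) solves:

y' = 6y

Verification:
y = 3e^(6x)
y' = 18e^(6x)
6y = 18e^(6x)
y' = 6y ✓

Yes, it is a solution.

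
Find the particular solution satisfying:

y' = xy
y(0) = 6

General solution: y = Ce^(x²/2)
Applying IC y(0) = 6:
Particular solution: y = 6e^(x²/2)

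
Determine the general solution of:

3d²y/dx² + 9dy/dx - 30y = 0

Characteristic equation: 3r² + 9r - 30 = 0
Divide by 3: r² + 3r - 10 = 0
Roots: r = 2, -5 (distinct real)
General solution: y = C₁e^(2x) + C₂e^(-5x)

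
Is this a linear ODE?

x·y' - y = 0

Yes. Linear (y and its derivatives appear to the first power only, no products of y terms)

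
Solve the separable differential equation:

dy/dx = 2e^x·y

Separating variables and integrating:
ln|y| = 2e^x + C

General solution: y = Ce^(2e^x)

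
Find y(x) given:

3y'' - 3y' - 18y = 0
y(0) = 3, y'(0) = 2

General solution: y = C₁e^(3x) + C₂e^(-2x)
Applying ICs: C₁ = 8/5, C₂ = 7/5
Particular solution: y = (8/5)e^(3x) + (7/5)e^(-2x)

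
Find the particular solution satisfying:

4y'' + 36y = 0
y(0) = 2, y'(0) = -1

General solution: y = C₁cos(3x) + C₂sin(3x)
Complex roots r = ±3i
Applying ICs: C₁ = 2, C₂ = -1/3
Particular solution: y = 2cos(3x) - (1/3)sin(3x)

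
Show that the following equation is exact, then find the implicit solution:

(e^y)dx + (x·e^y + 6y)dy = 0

Verify exactness: ∂M/∂y = ∂N/∂x ✓
Find F(x,y) such that ∂F/∂x = M, ∂F/∂y = N
Solution: x·e^y + 3y² = C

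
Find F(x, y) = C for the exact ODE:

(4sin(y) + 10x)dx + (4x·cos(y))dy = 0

Verify exactness: ∂M/∂y = ∂N/∂x ✓
Find F(x,y) such that ∂F/∂x = M, ∂F/∂y = N
Solution: 4x·sin(y) + 5x² = C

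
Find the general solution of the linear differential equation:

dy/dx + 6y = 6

Using integrating factor method:

General solution: y = 1 + Ce^(-6x)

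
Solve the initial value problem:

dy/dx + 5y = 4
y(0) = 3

General solution: y = 4/5 + Ce^(-5x)
Applying y(0) = 3: C = 3 - 4/5 = 11/5
Particular solution: y = 4/5 + (11/5)e^(-5x)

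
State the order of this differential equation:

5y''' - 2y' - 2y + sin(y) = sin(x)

The order is 3 (highest derivative is of order 3).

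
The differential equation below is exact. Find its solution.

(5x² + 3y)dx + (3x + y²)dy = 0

Verify exactness: ∂M/∂y = ∂N/∂x ✓
Find F(x,y) such that ∂F/∂x = M, ∂F/∂y = N
Solution: 5x³/3 + 3xy + y³/3 = C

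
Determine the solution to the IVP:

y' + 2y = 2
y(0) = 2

General solution: y = 1 + Ce^(-2x)
Applying y(0) = 2: C = 2 - 1 = 1
Particular solution: y = 1 + e^(-2x)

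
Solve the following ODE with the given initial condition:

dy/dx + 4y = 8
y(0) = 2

General solution: y = 2 + Ce^(-4x)
Applying y(0) = 2: C = 2 - 2 = 0
Particular solution: y = 2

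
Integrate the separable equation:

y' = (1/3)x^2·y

Separating variables and integrating:
ln|y| = x^3/9 + C

General solution: y = Ce^(x^3/9)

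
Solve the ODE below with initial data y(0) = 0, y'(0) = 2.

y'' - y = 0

General solution: y = C₁e^x + C₂e^(-x)
Applying ICs: C₁ = 1, C₂ = -1
Particular solution: y = e^x - e^(-x)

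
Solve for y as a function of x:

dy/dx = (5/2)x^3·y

Separating variables and integrating:
ln|y| = 5x^4/8 + C

General solution: y = Ce^(5x^4/8)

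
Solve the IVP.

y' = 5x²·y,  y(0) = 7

General solution: y = Ce^(5x³/3)
Applying IC y(0) = 7:
Particular solution: y = 7e^(5x³/3)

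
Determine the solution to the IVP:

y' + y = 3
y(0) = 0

General solution: y = 3 + Ce^(-x)
Applying y(0) = 0: C = 0 - 3 = -3
Particular solution: y = 3 - 3e^(-x)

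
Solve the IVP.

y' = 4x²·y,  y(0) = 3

General solution: y = Ce^(4x³/3)
Applying IC y(0) = 3:
Particular solution: y = 3e^(4x³/3)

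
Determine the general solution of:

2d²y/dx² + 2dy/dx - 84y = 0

Characteristic equation: 2r² + 2r - 84 = 0
Divide by 2: r² + r - 42 = 0
Roots: r = 6, -7 (distinct real)
General solution: y = C₁e^(6x) + C₂e^(-7x)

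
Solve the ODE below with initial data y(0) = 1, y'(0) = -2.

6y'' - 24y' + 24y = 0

General solution: y = (C₁ + C₂x)e^(2x)
Repeated root r = 2
Applying ICs: C₁ = 1, C₂ = -4
Particular solution: y = (1 - 4x)e^(2x)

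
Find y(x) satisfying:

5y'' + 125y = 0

Characteristic equation: 5r² + 125 = 0
Divide by 5: r² + 25 = 0
Roots: r = ±5i (complex conjugates)
General solution: y = C₁cos(5x) + C₂sin(5x)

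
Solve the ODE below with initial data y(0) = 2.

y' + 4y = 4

General solution: y = 1 + Ce^(-4x)
Applying y(0) = 2: C = 2 - 1 = 1
Particular solution: y = 1 + e^(-4x)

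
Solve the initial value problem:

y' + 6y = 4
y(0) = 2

General solution: y = 2/3 + Ce^(-6x)
Applying y(0) = 2: C = 2 - 2/3 = 4/3
Particular solution: y = 2/3 + (4/3)e^(-6x)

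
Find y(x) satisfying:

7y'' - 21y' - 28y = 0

Characteristic equation: 7r² - 21r - 28 = 0
Divide by 7: r² - 3r - 4 = 0
Roots: r = 4, -1 (distinct real)
General solution: y = C₁e^(4x) + C₂e^(-x)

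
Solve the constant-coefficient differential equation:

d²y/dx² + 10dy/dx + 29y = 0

Characteristic equation: r² + 10r + 29 = 0
Roots: r = -5 ± 2i (complex conjugates)
General solution: y = e^(-5x)(C₁cos(2x) + C₂sin(2x))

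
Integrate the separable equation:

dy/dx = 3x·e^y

Separating variables and integrating:
-e^(-y) = 3x²/2 + C

General solution: y = -ln(C - 3x²/2)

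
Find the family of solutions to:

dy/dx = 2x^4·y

Separating variables and integrating:
ln|y| = 2x^5/5 + C

General solution: y = Ce^(2x^5/5)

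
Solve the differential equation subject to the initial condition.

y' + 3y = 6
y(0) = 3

General solution: y = 2 + Ce^(-3x)
Applying y(0) = 3: C = 3 - 2 = 1
Particular solution: y = 2 + e^(-3x)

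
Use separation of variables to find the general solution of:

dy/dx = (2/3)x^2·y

Separating variables and integrating:
ln|y| = 2x^3/9 + C

General solution: y = Ce^(2x^3/9)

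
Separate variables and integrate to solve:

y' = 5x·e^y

Separating variables and integrating:
-e^(-y) = 5x²/2 + C

General solution: y = -ln(C - 5x²/2)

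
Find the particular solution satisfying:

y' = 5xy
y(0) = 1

General solution: y = Ce^(5x²/2)
Applying IC y(0) = 1:
Particular solution: y = e^(5x²/2)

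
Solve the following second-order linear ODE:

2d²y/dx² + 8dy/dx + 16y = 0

Characteristic equation: 2r² + 8r + 16 = 0
Divide by 2: r² + 4r + 8 = 0
Roots: r = -2 ± 2i (complex conjugates)
General solution: y = e^(-2x)(C₁cos(2x) + C₂sin(2x))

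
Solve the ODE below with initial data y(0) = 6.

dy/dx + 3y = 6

General solution: y = 2 + Ce^(-3x)
Applying y(0) = 6: C = 6 - 2 = 4
Particular solution: y = 2 + 4e^(-3x)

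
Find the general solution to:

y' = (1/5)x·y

Separating variables and integrating:
ln|y| = x^2/10 + C

General solution: y = Ce^(x^2/10)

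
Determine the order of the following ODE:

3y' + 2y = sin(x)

The order is 1 (highest derivative is of order 1).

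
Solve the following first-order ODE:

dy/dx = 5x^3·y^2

Separating variables and integrating:
-1/y = 5x^4/4 + C

General solution: y^-1 = (-5/4)x^4 + C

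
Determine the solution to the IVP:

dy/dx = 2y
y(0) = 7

General solution: y = Ce^(2x)
Applying IC y(0) = 7:
Particular solution: y = 7e^(2x)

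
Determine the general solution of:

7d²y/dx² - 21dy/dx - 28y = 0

Characteristic equation: 7r² - 21r - 28 = 0
Divide by 7: r² - 3r - 4 = 0
Roots: r = 4, -1 (distinct real)
General solution: y = C₁e^(4x) + C₂e^(-x)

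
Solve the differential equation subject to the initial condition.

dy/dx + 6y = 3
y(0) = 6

General solution: y = 1/2 + Ce^(-6x)
Applying y(0) = 6: C = 6 - 1/2 = 11/2
Particular solution: y = 1/2 + (11/2)e^(-6x)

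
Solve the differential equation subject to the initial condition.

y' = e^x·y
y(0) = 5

General solution: y = Ce^(e^x)
Applying IC y(0) = 5:
Particular solution: y = 5e^(e^x - 1)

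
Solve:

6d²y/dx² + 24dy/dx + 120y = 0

Characteristic equation: 6r² + 24r + 120 = 0
Divide by 6: r² + 4r + 20 = 0
Roots: r = -2 ± 4i (complex conjugates)
General solution: y = e^(-2x)(C₁cos(4x) + C₂sin(4x))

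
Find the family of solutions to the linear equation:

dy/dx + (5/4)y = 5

Using integrating factor method:

General solution: y = 4 + Ce^(-5x/4)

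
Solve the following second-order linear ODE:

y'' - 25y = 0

Characteristic equation: r² - 25 = 0
Roots: r = 5, -5 (distinct real)
General solution: y = C₁e^(5x) + C₂e^(-5x)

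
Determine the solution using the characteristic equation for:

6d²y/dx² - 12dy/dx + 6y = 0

Characteristic equation: 6r² - 12r + 6 = 0
Divide by 6: r² - 2r + 1 = 0
Factored: (r - 1)² = 0
Repeated root: r = 1
General solution: y = (C₁ + C₂x)e^x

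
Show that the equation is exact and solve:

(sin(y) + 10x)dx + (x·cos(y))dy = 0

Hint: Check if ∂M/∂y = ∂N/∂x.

Verify exactness: ∂M/∂y = ∂N/∂x ✓
Find F(x,y) such that ∂F/∂x = M, ∂F/∂y = N
Solution: x·sin(y) + 5x² = C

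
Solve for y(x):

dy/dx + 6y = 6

Using integrating factor method:

General solution: y = 1 + Ce^(-6x)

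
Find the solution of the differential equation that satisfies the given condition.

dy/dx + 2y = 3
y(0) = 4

General solution: y = 3/2 + Ce^(-2x)
Applying y(0) = 4: C = 4 - 3/2 = 5/2
Particular solution: y = 3/2 + (5/2)e^(-2x)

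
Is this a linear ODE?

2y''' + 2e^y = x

No. Nonlinear (e^y is nonlinear in y)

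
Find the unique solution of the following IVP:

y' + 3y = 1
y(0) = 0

General solution: y = 1/3 + Ce^(-3x)
Applying y(0) = 0: C = 0 - 1/3 = -1/3
Particular solution: y = 1/3 - (1/3)e^(-3x)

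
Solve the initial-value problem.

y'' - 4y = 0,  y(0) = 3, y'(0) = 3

General solution: y = C₁e^(2x) + C₂e^(-2x)
Applying ICs: C₁ = 9/4, C₂ = 3/4
Particular solution: y = (9/4)e^(2x) + (3/4)e^(-2x)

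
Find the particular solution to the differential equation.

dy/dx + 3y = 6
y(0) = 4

General solution: y = 2 + Ce^(-3x)
Applying y(0) = 4: C = 4 - 2 = 2
Particular solution: y = 2 + 2e^(-3x)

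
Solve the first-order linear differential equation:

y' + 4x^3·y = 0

Using integrating factor method:

General solution: y = Ce^(-x^4)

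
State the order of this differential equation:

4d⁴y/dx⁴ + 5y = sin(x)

The order is 4 (highest derivative is of order 4).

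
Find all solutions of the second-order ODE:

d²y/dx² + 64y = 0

Characteristic equation: r² + 64 = 0
Roots: r = ±8i (complex conjugates)
General solution: y = C₁cos(8x) + C₂sin(8x)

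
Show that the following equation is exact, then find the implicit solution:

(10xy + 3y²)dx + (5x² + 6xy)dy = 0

Verify exactness: ∂M/∂y = ∂N/∂x ✓
Find F(x,y) such that ∂F/∂x = M, ∂F/∂y = N
Solution: 5x²y + 3xy² = C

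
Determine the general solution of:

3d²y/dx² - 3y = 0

Characteristic equation: 3r² - 3 = 0
Divide by 3: r² - 1 = 0
Roots: r = 1, -1 (distinct real)
General solution: y = C₁e^x + C₂e^(-x)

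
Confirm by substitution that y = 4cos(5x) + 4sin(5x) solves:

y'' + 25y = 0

Verification:
y'' = -100cos(5x) - 100sin(5x)
y'' + 25y = 0 ✓

Yes, it is a solution.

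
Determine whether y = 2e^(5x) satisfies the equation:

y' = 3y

Verification:
y = 2e^(5x)
y' = 10e^(5x)
But 3y = 6e^(5x)
y' ≠ 3y — the derivative does not match

No, it is not a solution.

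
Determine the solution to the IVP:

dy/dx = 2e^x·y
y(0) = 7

General solution: y = Ce^(2e^x)
Applying IC y(0) = 7:
Particular solution: y = 7e^(2(e^x - 1))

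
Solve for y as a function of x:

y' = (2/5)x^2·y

Separating variables and integrating:
ln|y| = 2x^3/15 + C

General solution: y = Ce^(2x^3/15)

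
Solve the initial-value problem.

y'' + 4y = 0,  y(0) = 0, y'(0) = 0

General solution: y = C₁cos(2x) + C₂sin(2x)
Complex roots r = ±2i
Applying ICs: C₁ = 0, C₂ = 0
Particular solution: y = 0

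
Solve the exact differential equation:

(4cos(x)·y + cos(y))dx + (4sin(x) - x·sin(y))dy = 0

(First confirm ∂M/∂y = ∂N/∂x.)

Verify exactness: ∂M/∂y = ∂N/∂x ✓
Find F(x,y) such that ∂F/∂x = M, ∂F/∂y = N
Solution: 4sin(x)·y + x·cos(y) = C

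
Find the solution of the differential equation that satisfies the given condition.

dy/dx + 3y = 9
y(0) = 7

General solution: y = 3 + Ce^(-3x)
Applying y(0) = 7: C = 7 - 3 = 4
Particular solution: y = 3 + 4e^(-3x)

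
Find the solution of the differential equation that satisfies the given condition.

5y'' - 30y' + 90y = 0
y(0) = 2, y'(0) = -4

General solution: y = e^(3x)(C₁cos(3x) + C₂sin(3x))
Complex roots r = 3 ± 3i
Applying ICs: C₁ = 2, C₂ = -10/3
Particular solution: y = e^(3x)(2cos(3x) - (10/3)sin(3x))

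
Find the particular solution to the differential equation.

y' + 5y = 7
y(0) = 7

General solution: y = 7/5 + Ce^(-5x)
Applying y(0) = 7: C = 7 - 7/5 = 28/5
Particular solution: y = 7/5 + (28/5)e^(-5x)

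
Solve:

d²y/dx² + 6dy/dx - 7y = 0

Characteristic equation: r² + 6r - 7 = 0
Roots: r = 1, -7 (distinct real)
General solution: y = C₁e^x + C₂e^(-7x)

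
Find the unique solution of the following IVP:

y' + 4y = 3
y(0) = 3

General solution: y = 3/4 + Ce^(-4x)
Applying y(0) = 3: C = 3 - 3/4 = 9/4
Particular solution: y = 3/4 + (9/4)e^(-4x)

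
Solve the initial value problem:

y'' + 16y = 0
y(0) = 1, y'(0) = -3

General solution: y = C₁cos(4x) + C₂sin(4x)
Complex roots r = ±4i
Applying ICs: C₁ = 1, C₂ = -3/4
Particular solution: y = cos(4x) - (3/4)sin(4x)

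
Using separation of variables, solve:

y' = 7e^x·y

Separating variables and integrating:
ln|y| = 7e^x + C

General solution: y = Ce^(7e^x)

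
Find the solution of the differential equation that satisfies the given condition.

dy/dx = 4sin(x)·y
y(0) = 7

General solution: y = Ce^(-4cos(x))
Applying IC y(0) = 7:
Particular solution: y = 7e^(4(1-cos(x)))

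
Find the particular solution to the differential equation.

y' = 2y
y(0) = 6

General solution: y = Ce^(2x)
Applying IC y(0) = 6:
Particular solution: y = 6e^(2x)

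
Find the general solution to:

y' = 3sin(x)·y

Separating variables and integrating:
ln|y| = -3cos(x) + C

General solution: y = Ce^(-3cos(x))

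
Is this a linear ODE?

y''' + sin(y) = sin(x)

No. Nonlinear (sin(y) is nonlinear in y)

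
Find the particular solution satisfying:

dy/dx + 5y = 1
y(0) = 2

General solution: y = 1/5 + Ce^(-5x)
Applying y(0) = 2: C = 2 - 1/5 = 9/5
Particular solution: y = 1/5 + (9/5)e^(-5x)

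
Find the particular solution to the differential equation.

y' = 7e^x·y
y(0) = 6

General solution: y = Ce^(7e^x)
Applying IC y(0) = 6:
Particular solution: y = 6e^(7(e^x - 1))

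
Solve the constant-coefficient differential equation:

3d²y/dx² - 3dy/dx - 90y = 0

Characteristic equation: 3r² - 3r - 90 = 0
Divide by 3: r² - r - 30 = 0
Roots: r = 6, -5 (distinct real)
General solution: y = C₁e^(6x) + C₂e^(-5x)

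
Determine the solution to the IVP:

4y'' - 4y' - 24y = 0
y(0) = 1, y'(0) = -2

General solution: y = C₁e^(3x) + C₂e^(-2x)
Applying ICs: C₁ = 0, C₂ = 1
Particular solution: y = e^(-2x)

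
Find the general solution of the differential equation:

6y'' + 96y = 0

Characteristic equation: 6r² + 96 = 0
Divide by 6: r² + 16 = 0
Roots: r = ±4i (complex conjugates)
General solution: y = C₁cos(4x) + C₂sin(4x)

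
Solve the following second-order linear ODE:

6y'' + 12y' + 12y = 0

Characteristic equation: 6r² + 12r + 12 = 0
Divide by 6: r² + 2r + 2 = 0
Roots: r = -1 ± i (complex conjugates)
General solution: y = e^(-x)(C₁cos(x) + C₂sin(x))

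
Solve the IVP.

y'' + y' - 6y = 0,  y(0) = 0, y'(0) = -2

General solution: y = C₁e^(2x) + C₂e^(-3x)
Applying ICs: C₁ = -2/5, C₂ = 2/5
Particular solution: y = -(2/5)e^(2x) + (2/5)e^(-3x)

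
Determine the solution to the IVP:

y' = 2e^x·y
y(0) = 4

General solution: y = Ce^(2e^x)
Applying IC y(0) = 4:
Particular solution: y = 4e^(2(e^x - 1))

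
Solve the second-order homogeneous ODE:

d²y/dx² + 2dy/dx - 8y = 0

Characteristic equation: r² + 2r - 8 = 0
Roots: r = 2, -4 (distinct real)
General solution: y = C₁e^(2x) + C₂e^(-4x)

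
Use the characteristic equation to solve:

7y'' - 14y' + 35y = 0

Characteristic equation: 7r² - 14r + 35 = 0
Divide by 7: r² - 2r + 5 = 0
Roots: r = 1 ± 2i (complex conjugates)
General solution: y = e^x(C₁cos(2x) + C₂sin(2x))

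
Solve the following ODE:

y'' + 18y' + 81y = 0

Characteristic equation: r² + 18r + 81 = 0
Factored: (r + 9)² = 0
Repeated root: r = -9
General solution: y = (C₁ + C₂x)e^(-9x)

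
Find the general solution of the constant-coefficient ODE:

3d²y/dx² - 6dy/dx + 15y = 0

Characteristic equation: 3r² - 6r + 15 = 0
Divide by 3: r² - 2r + 5 = 0
Roots: r = 1 ± 2i (complex conjugates)
General solution: y = e^x(C₁cos(2x) + C₂sin(2x))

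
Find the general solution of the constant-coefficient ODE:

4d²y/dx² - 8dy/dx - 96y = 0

Characteristic equation: 4r² - 8r - 96 = 0
Divide by 4: r² - 2r - 24 = 0
Roots: r = 6, -4 (distinct real)
General solution: y = C₁e^(6x) + C₂e^(-4x)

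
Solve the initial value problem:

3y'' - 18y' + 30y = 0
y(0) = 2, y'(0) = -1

General solution: y = e^(3x)(C₁cos(x) + C₂sin(x))
Complex roots r = 3 ± i
Applying ICs: C₁ = 2, C₂ = -7
Particular solution: y = e^(3x)(2cos(x) - 7sin(x))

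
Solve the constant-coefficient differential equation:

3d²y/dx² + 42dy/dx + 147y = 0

Characteristic equation: 3r² + 42r + 147 = 0
Divide by 3: r² + 14r + 49 = 0
Factored: (r + 7)² = 0
Repeated root: r = -7
General solution: y = (C₁ + C₂x)e^(-7x)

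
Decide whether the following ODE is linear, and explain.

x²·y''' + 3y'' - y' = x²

Linear (y and its derivatives appear to the first power only, no products of y terms)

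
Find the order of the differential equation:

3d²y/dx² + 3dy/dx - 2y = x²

The order is 2 (highest derivative is of order 2).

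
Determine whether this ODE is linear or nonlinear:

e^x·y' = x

Linear (y and its derivatives appear to the first power only, no products of y terms)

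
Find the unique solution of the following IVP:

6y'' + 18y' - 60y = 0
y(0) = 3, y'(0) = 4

General solution: y = C₁e^(2x) + C₂e^(-5x)
Applying ICs: C₁ = 19/7, C₂ = 2/7
Particular solution: y = (19/7)e^(2x) + (2/7)e^(-5x)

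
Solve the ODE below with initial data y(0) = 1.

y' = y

General solution: y = Ce^x
Applying IC y(0) = 1:
Particular solution: y = e^x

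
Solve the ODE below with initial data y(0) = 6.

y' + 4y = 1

General solution: y = 1/4 + Ce^(-4x)
Applying y(0) = 6: C = 6 - 1/4 = 23/4
Particular solution: y = 1/4 + (23/4)e^(-4x)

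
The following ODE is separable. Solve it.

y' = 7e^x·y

Separating variables and integrating:
ln|y| = 7e^x + C

General solution: y = Ce^(7e^x)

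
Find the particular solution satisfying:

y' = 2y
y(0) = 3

General solution: y = Ce^(2x)
Applying IC y(0) = 3:
Particular solution: y = 3e^(2x)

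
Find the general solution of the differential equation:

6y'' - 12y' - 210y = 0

Characteristic equation: 6r² - 12r - 210 = 0
Divide by 6: r² - 2r - 35 = 0
Roots: r = 7, -5 (distinct real)
General solution: y = C₁e^(7x) + C₂e^(-5x)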